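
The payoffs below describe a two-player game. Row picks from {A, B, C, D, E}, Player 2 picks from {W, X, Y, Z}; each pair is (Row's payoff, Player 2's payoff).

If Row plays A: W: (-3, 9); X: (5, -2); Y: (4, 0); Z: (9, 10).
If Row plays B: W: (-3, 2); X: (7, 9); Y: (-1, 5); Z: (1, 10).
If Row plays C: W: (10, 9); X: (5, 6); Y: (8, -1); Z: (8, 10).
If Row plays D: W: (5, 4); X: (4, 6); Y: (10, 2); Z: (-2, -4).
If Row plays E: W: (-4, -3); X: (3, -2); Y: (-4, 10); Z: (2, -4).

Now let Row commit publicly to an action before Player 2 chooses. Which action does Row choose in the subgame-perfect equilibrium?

A

Work backward from Player 2's decision.
- A: BR = Z, leader payoff 9.
- B: BR = Z, leader payoff 1.
- C: BR = Z, leader payoff 8.
- D: BR = X, leader payoff 4.
- E: BR = Y, leader payoff -4.
Maximizing over 9, 1, 8, 4, -4, Row chooses A. Subgame-perfect outcome: (A, Z) with payoffs (9, 10).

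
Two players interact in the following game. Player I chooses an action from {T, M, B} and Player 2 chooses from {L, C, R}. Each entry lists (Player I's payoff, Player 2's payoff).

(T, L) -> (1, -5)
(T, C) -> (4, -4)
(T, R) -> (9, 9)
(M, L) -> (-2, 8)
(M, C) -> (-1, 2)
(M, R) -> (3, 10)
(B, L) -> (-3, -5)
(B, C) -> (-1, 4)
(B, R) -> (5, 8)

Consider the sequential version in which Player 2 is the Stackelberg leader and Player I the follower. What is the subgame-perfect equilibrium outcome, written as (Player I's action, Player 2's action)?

Solve by backward induction (Player 2 leads).
- L → Player I plays T (best of 1, -2, -3); Player 2 gets -5.
- C → Player I plays T (best of 4, -1, -1); Player 2 gets -4.
- R → Player I plays T (best of 9, 3, 5); Player 2 gets 9.
Maximizing over -5, -4, 9, Player 2 chooses R. Subgame-perfect outcome: (T, R) with payoffs (9, 9).

(T, R)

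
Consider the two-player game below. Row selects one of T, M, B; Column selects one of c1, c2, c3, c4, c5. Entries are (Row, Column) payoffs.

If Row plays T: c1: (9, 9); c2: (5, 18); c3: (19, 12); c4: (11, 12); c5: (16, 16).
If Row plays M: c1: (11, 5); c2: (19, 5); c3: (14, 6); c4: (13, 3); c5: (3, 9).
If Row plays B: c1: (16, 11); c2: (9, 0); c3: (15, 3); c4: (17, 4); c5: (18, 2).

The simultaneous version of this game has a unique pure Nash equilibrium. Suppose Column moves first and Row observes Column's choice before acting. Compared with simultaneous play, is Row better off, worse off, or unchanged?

better off

Work backward from Row's decision.
- c1: BR = B, leader payoff 11.
- c2: BR = M, leader payoff 5.
- c3: BR = T, leader payoff 12.
- c4: BR = B, leader payoff 4.
- c5: BR = B, leader payoff 2.
Maximizing over 11, 5, 12, 4, 2, Column chooses c3. Subgame-perfect outcome: (T, c3) with payoffs (19, 12).
For the simultaneous game, intersect best replies.
Row's best replies: c1→B; c2→M; c3→T; c4→B; c5→B.
Column's best replies: T→c2; M→c5; B→c1.
Only (B, c1) has each player best-responding; Nash payoffs (16, 11).
Row earns 19 sequentially versus 16 at the Nash outcome: better off.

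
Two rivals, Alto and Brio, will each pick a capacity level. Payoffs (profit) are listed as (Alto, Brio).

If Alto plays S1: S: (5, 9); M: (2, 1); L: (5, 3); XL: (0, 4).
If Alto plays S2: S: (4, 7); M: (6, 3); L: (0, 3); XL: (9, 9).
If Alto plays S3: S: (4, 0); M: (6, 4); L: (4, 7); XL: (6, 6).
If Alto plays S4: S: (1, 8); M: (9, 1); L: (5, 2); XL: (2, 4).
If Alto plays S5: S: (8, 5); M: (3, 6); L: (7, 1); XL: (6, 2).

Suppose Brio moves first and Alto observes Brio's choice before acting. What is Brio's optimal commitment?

XL

Backward induction with Brio moving first.
- S → Alto plays S5 (best of 5, 4, 4, 1, 8); Brio gets 5.
- M → Alto plays S4 (best of 2, 6, 6, 9, 3); Brio gets 1.
- L → Alto plays S5 (best of 5, 0, 4, 5, 7); Brio gets 1.
- XL → Alto plays S2 (best of 0, 9, 6, 2, 6); Brio gets 9.
Brio's induced payoffs are 5, 1, 1, 9, so Brio commits to XL. Subgame-perfect outcome: (S2, XL) with payoffs (9, 9).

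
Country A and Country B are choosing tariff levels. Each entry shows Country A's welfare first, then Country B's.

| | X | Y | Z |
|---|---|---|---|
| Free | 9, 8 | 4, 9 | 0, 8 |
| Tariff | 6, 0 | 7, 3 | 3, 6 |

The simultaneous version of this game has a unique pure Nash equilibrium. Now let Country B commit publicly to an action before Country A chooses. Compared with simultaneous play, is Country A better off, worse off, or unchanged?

Work backward from Country A's decision.
- X → Country A plays Free (best of 9, 6); Country B gets 8.
- Y → Country A plays Tariff (best of 4, 7); Country B gets 3.
- Z → Country A plays Tariff (best of 0, 3); Country B gets 6.
Maximizing over 8, 3, 6, Country B chooses X. Subgame-perfect outcome: (Free, X) with payoffs (9, 8).
For the simultaneous game, intersect best replies.
Country A's best replies: X→Free; Y→Tariff; Z→Tariff.
Country B's best replies: Free→Y; Tariff→Z.
Only (Tariff, Z) has each player best-responding; Nash payoffs (3, 6).
Country A earns 9 sequentially versus 3 at the Nash outcome: better off.

better off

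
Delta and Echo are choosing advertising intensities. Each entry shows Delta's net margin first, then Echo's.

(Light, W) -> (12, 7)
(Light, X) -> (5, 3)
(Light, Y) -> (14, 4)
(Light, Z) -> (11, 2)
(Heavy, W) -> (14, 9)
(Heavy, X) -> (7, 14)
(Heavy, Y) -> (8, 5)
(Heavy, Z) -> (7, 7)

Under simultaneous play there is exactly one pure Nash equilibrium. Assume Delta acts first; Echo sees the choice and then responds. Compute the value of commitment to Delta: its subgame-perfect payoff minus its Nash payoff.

5

Solve by backward induction (Delta leads).
- Light → Echo plays W (best of 7, 3, 4, 2); Delta gets 12.
- Heavy → Echo plays X (best of 9, 14, 5, 7); Delta gets 7.
Maximizing over 12, 7, Delta chooses Light. Subgame-perfect outcome: (Light, W) with payoffs (12, 7).
For the simultaneous game, intersect best replies.
Delta's best replies: W→Heavy; X→Heavy; Y→Light; Z→Light.
Echo's best replies: Light→W; Heavy→X.
Only (Heavy, X) has each player best-responding; Nash payoffs (7, 14).
Delta's commitment gain: 12 − 7 = 5.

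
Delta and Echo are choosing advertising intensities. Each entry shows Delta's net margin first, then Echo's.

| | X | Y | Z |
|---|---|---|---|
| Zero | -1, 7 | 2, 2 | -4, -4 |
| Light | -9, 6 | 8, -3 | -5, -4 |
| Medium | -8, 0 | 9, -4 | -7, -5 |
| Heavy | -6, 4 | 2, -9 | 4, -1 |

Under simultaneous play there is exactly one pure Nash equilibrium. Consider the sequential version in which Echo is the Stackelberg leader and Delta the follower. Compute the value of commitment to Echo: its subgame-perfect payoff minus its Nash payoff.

Work backward from Delta's decision.
- X → Delta plays Zero (best of -1, -9, -8, -6); Echo gets 7.
- Y → Delta plays Medium (best of 2, 8, 9, 2); Echo gets -4.
- Z → Delta plays Heavy (best of -4, -5, -7, 4); Echo gets -1.
Among 7, -4, -1, the best is 7 at X. Subgame-perfect outcome: (Zero, X) with payoffs (-1, 7).
Under simultaneous play:
Delta's best replies: X→Zero; Y→Medium; Z→Heavy.
Echo's best replies: Zero→X; Light→X; Medium→X; Heavy→X.
The unique mutual best reply is (Zero, X), giving (-1, 7).
Echo's commitment gain: 7 − 7 = 0.

0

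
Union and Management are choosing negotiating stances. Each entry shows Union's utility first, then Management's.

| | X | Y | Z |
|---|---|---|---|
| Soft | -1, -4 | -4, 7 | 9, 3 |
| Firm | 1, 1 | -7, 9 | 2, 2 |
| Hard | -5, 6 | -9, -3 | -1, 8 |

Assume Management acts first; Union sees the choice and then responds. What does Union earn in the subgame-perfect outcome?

Backward induction with Management moving first.
- X: BR = Firm, leader payoff 1.
- Y: BR = Soft, leader payoff 7.
- Z: BR = Soft, leader payoff 3.
Management's induced payoffs are 1, 7, 3, so Management commits to Y. Subgame-perfect outcome: (Soft, Y) with payoffs (-4, 7).

-4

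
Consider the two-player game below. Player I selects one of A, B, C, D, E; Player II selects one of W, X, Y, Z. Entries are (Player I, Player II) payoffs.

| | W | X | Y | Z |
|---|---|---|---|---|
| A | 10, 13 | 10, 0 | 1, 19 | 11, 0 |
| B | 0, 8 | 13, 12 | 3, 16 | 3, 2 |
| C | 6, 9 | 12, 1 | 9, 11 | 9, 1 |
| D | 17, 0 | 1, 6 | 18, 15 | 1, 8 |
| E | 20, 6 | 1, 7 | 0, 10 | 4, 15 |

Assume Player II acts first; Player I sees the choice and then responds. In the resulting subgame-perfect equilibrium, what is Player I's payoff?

18

Work backward from Player I's decision.
- W → Player I plays E (best of 10, 0, 6, 17, 20); Player II gets 6.
- X → Player I plays B (best of 10, 13, 12, 1, 1); Player II gets 12.
- Y → Player I plays D (best of 1, 3, 9, 18, 0); Player II gets 15.
- Z → Player I plays A (best of 11, 3, 9, 1, 4); Player II gets 0.
Among 6, 12, 15, 0, the best is 15 at Y. Subgame-perfect outcome: (D, Y) with payoffs (18, 15).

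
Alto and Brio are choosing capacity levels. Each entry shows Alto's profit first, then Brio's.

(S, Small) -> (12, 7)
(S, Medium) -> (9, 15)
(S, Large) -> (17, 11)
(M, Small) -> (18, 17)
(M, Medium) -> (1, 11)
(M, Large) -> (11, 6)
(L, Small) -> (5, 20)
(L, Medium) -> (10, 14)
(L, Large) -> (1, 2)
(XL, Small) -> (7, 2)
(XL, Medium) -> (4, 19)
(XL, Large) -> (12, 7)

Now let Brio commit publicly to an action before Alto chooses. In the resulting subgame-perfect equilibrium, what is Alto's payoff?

18

Alto best-responds to each possible Brio move:
- Small → Alto plays M (best of 12, 18, 5, 7); Brio gets 17.
- Medium → Alto plays L (best of 9, 1, 10, 4); Brio gets 14.
- Large → Alto plays S (best of 17, 11, 1, 12); Brio gets 11.
Brio's induced payoffs are 17, 14, 11, so Brio commits to Small. Subgame-perfect outcome: (M, Small) with payoffs (18, 17).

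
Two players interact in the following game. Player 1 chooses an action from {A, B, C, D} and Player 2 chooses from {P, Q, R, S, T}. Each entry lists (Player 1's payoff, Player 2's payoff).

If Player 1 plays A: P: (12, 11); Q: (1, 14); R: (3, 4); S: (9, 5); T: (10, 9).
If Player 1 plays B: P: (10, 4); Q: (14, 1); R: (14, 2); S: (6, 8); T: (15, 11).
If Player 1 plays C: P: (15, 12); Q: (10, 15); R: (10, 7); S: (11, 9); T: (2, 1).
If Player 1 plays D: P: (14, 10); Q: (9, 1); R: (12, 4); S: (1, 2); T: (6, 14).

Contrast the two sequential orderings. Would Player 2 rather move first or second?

first

If Player 1 leads: Player 2's best replies are A→Q, B→T, C→Q, D→T; Player 1's induced payoffs 1, 15, 10, 6; outcome (B, T), payoffs (15, 11).
If Player 2 leads: Player 1's best replies are P→C, Q→B, R→B, S→C, T→B; Player 2's induced payoffs 12, 1, 2, 9, 11; outcome (C, P), payoffs (15, 12).
Player 2 gets 12 moving first and 11 moving second, so Player 2 prefers to move first.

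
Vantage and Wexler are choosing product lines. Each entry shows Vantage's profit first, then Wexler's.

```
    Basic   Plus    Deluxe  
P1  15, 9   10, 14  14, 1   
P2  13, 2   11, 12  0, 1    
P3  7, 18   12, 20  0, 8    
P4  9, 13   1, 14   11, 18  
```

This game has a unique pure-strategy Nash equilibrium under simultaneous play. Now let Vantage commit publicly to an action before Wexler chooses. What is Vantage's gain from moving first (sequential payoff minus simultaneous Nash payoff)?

0

Solve by backward induction (Vantage leads).
- P1: Wexler compares 9, 14, 1 and picks Plus; Vantage would get 10.
- P2: Wexler compares 2, 12, 1 and picks Plus; Vantage would get 11.
- P3: Wexler compares 18, 20, 8 and picks Plus; Vantage would get 12.
- P4: Wexler compares 13, 14, 18 and picks Deluxe; Vantage would get 11.
Maximizing over 10, 11, 12, 11, Vantage chooses P3. Subgame-perfect outcome: (P3, Plus) with payoffs (12, 20).
Now find the simultaneous Nash equilibrium.
Vantage's best replies: Basic→P1; Plus→P3; Deluxe→P1.
Wexler's best replies: P1→Plus; P2→Plus; P3→Plus; P4→Deluxe.
Only (P3, Plus) has each player best-responding; Nash payoffs (12, 20).
Vantage's commitment gain: 12 − 12 = 0.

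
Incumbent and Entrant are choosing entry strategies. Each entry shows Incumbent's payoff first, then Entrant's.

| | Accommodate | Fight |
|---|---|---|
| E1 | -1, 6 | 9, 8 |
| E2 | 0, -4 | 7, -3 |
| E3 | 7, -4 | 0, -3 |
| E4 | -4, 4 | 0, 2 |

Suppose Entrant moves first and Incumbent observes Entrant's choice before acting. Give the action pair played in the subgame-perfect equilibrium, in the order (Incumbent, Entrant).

(E1, Fight)

Work backward from Incumbent's decision.
- Accommodate: BR = E3, leader payoff -4.
- Fight: BR = E1, leader payoff 8.
Maximizing over -4, 8, Entrant chooses Fight. Subgame-perfect outcome: (E1, Fight) with payoffs (9, 8).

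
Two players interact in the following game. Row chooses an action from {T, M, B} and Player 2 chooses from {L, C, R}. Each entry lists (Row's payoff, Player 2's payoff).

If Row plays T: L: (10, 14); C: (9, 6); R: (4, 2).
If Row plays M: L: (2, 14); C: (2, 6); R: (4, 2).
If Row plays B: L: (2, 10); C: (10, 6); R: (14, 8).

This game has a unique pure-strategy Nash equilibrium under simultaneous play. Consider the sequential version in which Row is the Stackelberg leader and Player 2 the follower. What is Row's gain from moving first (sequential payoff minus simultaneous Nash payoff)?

Work backward from Player 2's decision.
- T: Player 2 compares 14, 6, 2 and picks L; Row would get 10.
- M: Player 2 compares 14, 6, 2 and picks L; Row would get 2.
- B: Player 2 compares 10, 6, 8 and picks L; Row would get 2.
Row's induced payoffs are 10, 2, 2, so Row commits to T. Subgame-perfect outcome: (T, L) with payoffs (10, 14).
Under simultaneous play:
Row's best replies: L→T; C→B; R→B.
Player 2's best replies: T→L; M→L; B→L.
The unique mutual best reply is (T, L), giving (10, 14).
Row's commitment gain: 10 − 10 = 0.

0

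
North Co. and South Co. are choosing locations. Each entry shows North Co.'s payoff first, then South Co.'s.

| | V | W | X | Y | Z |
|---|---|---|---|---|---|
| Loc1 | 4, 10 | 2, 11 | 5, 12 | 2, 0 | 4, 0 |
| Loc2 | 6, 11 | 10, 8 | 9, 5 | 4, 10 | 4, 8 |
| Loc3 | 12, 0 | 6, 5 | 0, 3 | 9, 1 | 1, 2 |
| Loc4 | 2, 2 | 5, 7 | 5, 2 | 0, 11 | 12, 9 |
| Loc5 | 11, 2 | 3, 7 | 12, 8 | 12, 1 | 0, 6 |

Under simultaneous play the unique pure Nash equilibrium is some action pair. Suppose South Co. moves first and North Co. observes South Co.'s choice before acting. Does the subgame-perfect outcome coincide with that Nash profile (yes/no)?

Solve by backward induction (South Co. leads).
- V → North Co. plays Loc3 (best of 4, 6, 12, 2, 11); South Co. gets 0.
- W → North Co. plays Loc2 (best of 2, 10, 6, 5, 3); South Co. gets 8.
- X → North Co. plays Loc5 (best of 5, 9, 0, 5, 12); South Co. gets 8.
- Y → North Co. plays Loc5 (best of 2, 4, 9, 0, 12); South Co. gets 1.
- Z → North Co. plays Loc4 (best of 4, 4, 1, 12, 0); South Co. gets 9.
Maximizing over 0, 8, 8, 1, 9, South Co. chooses Z. Subgame-perfect outcome: (Loc4, Z) with payoffs (12, 9).
For the simultaneous game, intersect best replies.
North Co.'s best replies: V→Loc3; W→Loc2; X→Loc5; Y→Loc5; Z→Loc4.
South Co.'s best replies: Loc1→X; Loc2→V; Loc3→W; Loc4→Y; Loc5→X.
Only (Loc5, X) has each player best-responding; Nash payoffs (12, 8).
Sequential outcome (Loc4, Z) differs from the Nash profile (Loc5, X).

no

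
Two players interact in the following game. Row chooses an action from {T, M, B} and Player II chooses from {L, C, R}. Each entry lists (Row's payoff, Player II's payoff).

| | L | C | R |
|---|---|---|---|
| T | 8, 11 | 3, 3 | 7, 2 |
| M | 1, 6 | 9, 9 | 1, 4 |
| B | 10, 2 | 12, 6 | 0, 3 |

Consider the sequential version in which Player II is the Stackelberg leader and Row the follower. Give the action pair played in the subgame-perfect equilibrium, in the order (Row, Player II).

Row best-responds to each possible Player II move:
- L: BR = B, leader payoff 2.
- C: BR = B, leader payoff 6.
- R: BR = T, leader payoff 2.
Maximizing over 2, 6, 2, Player II chooses C. Subgame-perfect outcome: (B, C) with payoffs (12, 6).

(B, C)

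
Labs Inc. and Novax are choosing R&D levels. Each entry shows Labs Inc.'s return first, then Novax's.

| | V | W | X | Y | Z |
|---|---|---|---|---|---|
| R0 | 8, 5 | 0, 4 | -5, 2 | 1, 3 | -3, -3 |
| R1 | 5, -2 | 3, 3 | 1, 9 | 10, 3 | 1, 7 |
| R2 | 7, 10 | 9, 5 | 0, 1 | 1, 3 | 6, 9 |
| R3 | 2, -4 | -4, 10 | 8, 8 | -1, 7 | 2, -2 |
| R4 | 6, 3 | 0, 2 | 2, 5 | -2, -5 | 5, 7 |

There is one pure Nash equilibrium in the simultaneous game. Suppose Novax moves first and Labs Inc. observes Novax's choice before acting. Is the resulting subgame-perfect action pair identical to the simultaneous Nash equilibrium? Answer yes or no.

no

Work backward from Labs Inc.'s decision.
- V: BR = R0, leader payoff 5.
- W: BR = R2, leader payoff 5.
- X: BR = R3, leader payoff 8.
- Y: BR = R1, leader payoff 3.
- Z: BR = R2, leader payoff 9.
Maximizing over 5, 5, 8, 3, 9, Novax chooses Z. Subgame-perfect outcome: (R2, Z) with payoffs (6, 9).
Under simultaneous play:
Labs Inc.'s best replies: V→R0; W→R2; X→R3; Y→R1; Z→R2.
Novax's best replies: R0→V; R1→X; R2→V; R3→W; R4→Z.
The unique mutual best reply is (R0, V), giving (8, 5).
Sequential outcome (R2, Z) differs from the Nash profile (R0, V).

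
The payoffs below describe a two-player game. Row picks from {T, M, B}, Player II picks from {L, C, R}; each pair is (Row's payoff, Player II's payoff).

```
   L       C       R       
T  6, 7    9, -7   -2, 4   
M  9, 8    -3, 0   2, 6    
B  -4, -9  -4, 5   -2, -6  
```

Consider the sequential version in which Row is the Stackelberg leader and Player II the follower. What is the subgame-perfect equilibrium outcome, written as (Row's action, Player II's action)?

Player II best-responds to each possible Row move:
- T: BR = L, leader payoff 6.
- M: BR = L, leader payoff 9.
- B: BR = C, leader payoff -4.
Row's induced payoffs are 6, 9, -4, so Row commits to M. Subgame-perfect outcome: (M, L) with payoffs (9, 8).

(M, L)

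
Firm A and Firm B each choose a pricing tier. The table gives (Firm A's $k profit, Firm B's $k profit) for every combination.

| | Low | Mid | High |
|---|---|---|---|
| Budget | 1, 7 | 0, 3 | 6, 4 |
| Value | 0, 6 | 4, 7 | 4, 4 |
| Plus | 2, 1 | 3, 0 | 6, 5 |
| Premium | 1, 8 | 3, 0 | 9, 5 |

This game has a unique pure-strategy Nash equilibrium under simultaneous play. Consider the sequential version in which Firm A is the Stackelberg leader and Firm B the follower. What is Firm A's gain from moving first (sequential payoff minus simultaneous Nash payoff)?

Firm B best-responds to each possible Firm A move:
- Budget: BR = Low, leader payoff 1.
- Value: BR = Mid, leader payoff 4.
- Plus: BR = High, leader payoff 6.
- Premium: BR = Low, leader payoff 1.
Firm A's induced payoffs are 1, 4, 6, 1, so Firm A commits to Plus. Subgame-perfect outcome: (Plus, High) with payoffs (6, 5).
For the simultaneous game, intersect best replies.
Firm A's best replies: Low→Plus; Mid→Value; High→Premium.
Firm B's best replies: Budget→Low; Value→Mid; Plus→High; Premium→Low.
Only (Value, Mid) has each player best-responding; Nash payoffs (4, 7).
Firm A's commitment gain: 6 − 4 = 2.

2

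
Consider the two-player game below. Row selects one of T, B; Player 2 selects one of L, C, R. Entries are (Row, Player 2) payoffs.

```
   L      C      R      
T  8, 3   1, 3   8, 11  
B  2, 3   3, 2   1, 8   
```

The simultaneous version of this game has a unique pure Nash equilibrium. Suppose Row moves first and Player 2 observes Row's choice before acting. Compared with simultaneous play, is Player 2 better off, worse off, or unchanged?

unchanged

Solve by backward induction (Row leads).
- T: Player 2 compares 3, 3, 11 and picks R; Row would get 8.
- B: Player 2 compares 3, 2, 8 and picks R; Row would get 1.
Among 8, 1, the best is 8 at T. Subgame-perfect outcome: (T, R) with payoffs (8, 11).
Now find the simultaneous Nash equilibrium.
Row's best replies: L→T; C→B; R→T.
Player 2's best replies: T→R; B→R.
The unique mutual best reply is (T, R), giving (8, 11).
Player 2 earns 11 sequentially versus 11 at the Nash outcome: unchanged.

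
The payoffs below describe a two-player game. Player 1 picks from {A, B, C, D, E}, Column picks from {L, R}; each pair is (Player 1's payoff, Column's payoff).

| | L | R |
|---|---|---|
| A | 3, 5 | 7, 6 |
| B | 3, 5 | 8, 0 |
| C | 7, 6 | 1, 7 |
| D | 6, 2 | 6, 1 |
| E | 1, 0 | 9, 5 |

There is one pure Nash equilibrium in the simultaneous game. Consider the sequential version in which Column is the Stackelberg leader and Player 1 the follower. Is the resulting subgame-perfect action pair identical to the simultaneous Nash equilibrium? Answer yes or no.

Solve by backward induction (Column leads).
- L: BR = C, leader payoff 6.
- R: BR = E, leader payoff 5.
Among 6, 5, the best is 6 at L. Subgame-perfect outcome: (C, L) with payoffs (7, 6).
Now find the simultaneous Nash equilibrium.
Player 1's best replies: L→C; R→E.
Column's best replies: A→R; B→L; C→R; D→L; E→R.
Only (E, R) has each player best-responding; Nash payoffs (9, 5).
Sequential outcome (C, L) differs from the Nash profile (E, R).

no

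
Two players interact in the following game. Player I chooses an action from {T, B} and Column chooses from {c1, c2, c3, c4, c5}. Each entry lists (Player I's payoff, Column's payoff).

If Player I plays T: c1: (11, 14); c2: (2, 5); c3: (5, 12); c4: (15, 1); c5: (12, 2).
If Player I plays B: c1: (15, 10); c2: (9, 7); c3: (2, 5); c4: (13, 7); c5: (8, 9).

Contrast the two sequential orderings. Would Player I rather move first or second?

first

If Player I leads: Column's best replies are T→c1, B→c1; Player I's induced payoffs 11, 15; outcome (B, c1), payoffs (15, 10).
If Column leads: Player I's best replies are c1→B, c2→B, c3→T, c4→T, c5→T; Column's induced payoffs 10, 7, 12, 1, 2; outcome (T, c3), payoffs (5, 12).
Player I gets 15 moving first and 5 moving second, so Player I prefers to move first.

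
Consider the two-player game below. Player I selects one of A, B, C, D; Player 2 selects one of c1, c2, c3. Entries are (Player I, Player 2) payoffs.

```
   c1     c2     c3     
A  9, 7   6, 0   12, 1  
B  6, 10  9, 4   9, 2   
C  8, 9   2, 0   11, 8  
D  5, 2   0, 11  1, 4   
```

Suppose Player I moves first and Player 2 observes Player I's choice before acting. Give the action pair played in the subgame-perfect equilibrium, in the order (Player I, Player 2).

(A, c1)

Backward induction with Player I moving first.
- A: Player 2 compares 7, 0, 1 and picks c1; Player I would get 9.
- B: Player 2 compares 10, 4, 2 and picks c1; Player I would get 6.
- C: Player 2 compares 9, 0, 8 and picks c1; Player I would get 8.
- D: Player 2 compares 2, 11, 4 and picks c2; Player I would get 0.
Player I's induced payoffs are 9, 6, 8, 0, so Player I commits to A. Subgame-perfect outcome: (A, c1) with payoffs (9, 7).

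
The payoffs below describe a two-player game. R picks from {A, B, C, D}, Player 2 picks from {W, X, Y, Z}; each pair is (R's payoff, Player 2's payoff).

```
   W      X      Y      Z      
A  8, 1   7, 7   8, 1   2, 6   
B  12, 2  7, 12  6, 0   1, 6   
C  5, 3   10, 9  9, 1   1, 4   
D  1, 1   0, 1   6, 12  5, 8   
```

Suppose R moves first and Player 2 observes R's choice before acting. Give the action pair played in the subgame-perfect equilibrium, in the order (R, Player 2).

(C, X)

Player 2 best-responds to each possible R move:
- A → Player 2 plays X (best of 1, 7, 1, 6); R gets 7.
- B → Player 2 plays X (best of 2, 12, 0, 6); R gets 7.
- C → Player 2 plays X (best of 3, 9, 1, 4); R gets 10.
- D → Player 2 plays Y (best of 1, 1, 12, 8); R gets 6.
Maximizing over 7, 7, 10, 6, R chooses C. Subgame-perfect outcome: (C, X) with payoffs (10, 9).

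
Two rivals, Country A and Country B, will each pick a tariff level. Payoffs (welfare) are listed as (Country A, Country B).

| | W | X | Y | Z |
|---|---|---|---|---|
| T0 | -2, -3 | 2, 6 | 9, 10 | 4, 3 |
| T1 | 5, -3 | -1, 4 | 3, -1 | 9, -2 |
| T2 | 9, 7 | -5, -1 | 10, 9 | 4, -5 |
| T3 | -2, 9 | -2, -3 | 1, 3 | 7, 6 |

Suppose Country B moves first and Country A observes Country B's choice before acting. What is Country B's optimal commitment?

Y

Work backward from Country A's decision.
- W → Country A plays T2 (best of -2, 5, 9, -2); Country B gets 7.
- X → Country A plays T0 (best of 2, -1, -5, -2); Country B gets 6.
- Y → Country A plays T2 (best of 9, 3, 10, 1); Country B gets 9.
- Z → Country A plays T1 (best of 4, 9, 4, 7); Country B gets -2.
Among 7, 6, 9, -2, the best is 9 at Y. Subgame-perfect outcome: (T2, Y) with payoffs (10, 9).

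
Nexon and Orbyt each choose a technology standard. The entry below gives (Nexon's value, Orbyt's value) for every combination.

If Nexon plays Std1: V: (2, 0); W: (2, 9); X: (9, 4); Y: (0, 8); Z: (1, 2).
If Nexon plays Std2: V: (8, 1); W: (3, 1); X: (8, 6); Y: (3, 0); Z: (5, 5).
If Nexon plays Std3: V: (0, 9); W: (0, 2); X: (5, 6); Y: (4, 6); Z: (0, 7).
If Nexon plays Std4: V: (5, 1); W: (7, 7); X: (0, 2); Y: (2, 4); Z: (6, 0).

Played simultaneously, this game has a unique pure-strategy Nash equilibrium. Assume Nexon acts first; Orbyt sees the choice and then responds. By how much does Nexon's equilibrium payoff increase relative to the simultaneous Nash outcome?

Work backward from Orbyt's decision.
- Std1 → Orbyt plays W (best of 0, 9, 4, 8, 2); Nexon gets 2.
- Std2 → Orbyt plays X (best of 1, 1, 6, 0, 5); Nexon gets 8.
- Std3 → Orbyt plays V (best of 9, 2, 6, 6, 7); Nexon gets 0.
- Std4 → Orbyt plays W (best of 1, 7, 2, 4, 0); Nexon gets 7.
Among 2, 8, 0, 7, the best is 8 at Std2. Subgame-perfect outcome: (Std2, X) with payoffs (8, 6).
Now find the simultaneous Nash equilibrium.
Nexon's best replies: V→Std2; W→Std4; X→Std1; Y→Std3; Z→Std4.
Orbyt's best replies: Std1→W; Std2→X; Std3→V; Std4→W.
Only (Std4, W) has each player best-responding; Nash payoffs (7, 7).
Nexon's commitment gain: 8 − 7 = 1.

1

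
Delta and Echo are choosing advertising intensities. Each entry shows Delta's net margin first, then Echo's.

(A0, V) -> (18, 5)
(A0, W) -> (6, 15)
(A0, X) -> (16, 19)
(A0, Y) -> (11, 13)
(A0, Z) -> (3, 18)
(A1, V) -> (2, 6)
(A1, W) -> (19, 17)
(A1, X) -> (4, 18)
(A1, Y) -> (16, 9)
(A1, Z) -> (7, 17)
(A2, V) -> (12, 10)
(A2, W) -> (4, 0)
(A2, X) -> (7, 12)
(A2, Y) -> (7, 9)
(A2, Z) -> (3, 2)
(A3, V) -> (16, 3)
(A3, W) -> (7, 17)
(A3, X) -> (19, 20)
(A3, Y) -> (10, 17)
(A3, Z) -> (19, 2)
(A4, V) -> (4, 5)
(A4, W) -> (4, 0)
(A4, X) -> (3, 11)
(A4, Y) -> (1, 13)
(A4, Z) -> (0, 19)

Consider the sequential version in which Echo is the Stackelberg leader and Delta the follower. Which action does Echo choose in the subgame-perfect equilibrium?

Backward induction with Echo moving first.
- V: BR = A0, leader payoff 5.
- W: BR = A1, leader payoff 17.
- X: BR = A3, leader payoff 20.
- Y: BR = A1, leader payoff 9.
- Z: BR = A3, leader payoff 2.
Echo's induced payoffs are 5, 17, 20, 9, 2, so Echo commits to X. Subgame-perfect outcome: (A3, X) with payoffs (19, 20).

X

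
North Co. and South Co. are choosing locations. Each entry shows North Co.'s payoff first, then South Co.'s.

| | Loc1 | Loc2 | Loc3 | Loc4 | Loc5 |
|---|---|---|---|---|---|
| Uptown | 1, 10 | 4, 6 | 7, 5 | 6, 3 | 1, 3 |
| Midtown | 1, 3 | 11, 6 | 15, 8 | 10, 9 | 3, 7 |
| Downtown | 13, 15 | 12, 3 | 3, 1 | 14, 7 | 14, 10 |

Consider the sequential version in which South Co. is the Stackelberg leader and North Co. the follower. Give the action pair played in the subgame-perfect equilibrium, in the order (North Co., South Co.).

(Downtown, Loc1)

North Co. best-responds to each possible South Co. move:
- Loc1: BR = Downtown, leader payoff 15.
- Loc2: BR = Downtown, leader payoff 3.
- Loc3: BR = Midtown, leader payoff 8.
- Loc4: BR = Downtown, leader payoff 7.
- Loc5: BR = Downtown, leader payoff 10.
South Co.'s induced payoffs are 15, 3, 8, 7, 10, so South Co. commits to Loc1. Subgame-perfect outcome: (Downtown, Loc1) with payoffs (13, 15).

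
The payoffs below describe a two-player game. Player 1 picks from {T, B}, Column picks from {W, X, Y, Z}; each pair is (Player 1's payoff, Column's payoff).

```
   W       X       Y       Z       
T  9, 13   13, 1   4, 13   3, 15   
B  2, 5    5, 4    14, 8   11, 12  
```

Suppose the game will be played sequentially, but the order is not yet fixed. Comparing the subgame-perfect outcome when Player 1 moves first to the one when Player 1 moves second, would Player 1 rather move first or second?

first

If Player 1 leads: Column's best replies are T→Z, B→Z; Player 1's induced payoffs 3, 11; outcome (B, Z), payoffs (11, 12).
If Column leads: Player 1's best replies are W→T, X→T, Y→B, Z→B; Column's induced payoffs 13, 1, 8, 12; outcome (T, W), payoffs (9, 13).
Player 1 gets 11 moving first and 9 moving second, so Player 1 prefers to move first.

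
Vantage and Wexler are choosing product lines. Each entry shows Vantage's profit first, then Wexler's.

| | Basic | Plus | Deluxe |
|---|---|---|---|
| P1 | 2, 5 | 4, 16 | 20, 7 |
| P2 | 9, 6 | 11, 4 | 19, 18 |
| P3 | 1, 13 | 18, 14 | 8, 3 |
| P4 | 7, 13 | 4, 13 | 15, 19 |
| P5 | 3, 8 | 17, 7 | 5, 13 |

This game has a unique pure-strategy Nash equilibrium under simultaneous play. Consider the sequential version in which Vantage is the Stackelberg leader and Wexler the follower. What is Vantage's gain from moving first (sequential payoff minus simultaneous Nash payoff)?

1

Backward induction with Vantage moving first.
- P1: Wexler compares 5, 16, 7 and picks Plus; Vantage would get 4.
- P2: Wexler compares 6, 4, 18 and picks Deluxe; Vantage would get 19.
- P3: Wexler compares 13, 14, 3 and picks Plus; Vantage would get 18.
- P4: Wexler compares 13, 13, 19 and picks Deluxe; Vantage would get 15.
- P5: Wexler compares 8, 7, 13 and picks Deluxe; Vantage would get 5.
Maximizing over 4, 19, 18, 15, 5, Vantage chooses P2. Subgame-perfect outcome: (P2, Deluxe) with payoffs (19, 18).
For the simultaneous game, intersect best replies.
Vantage's best replies: Basic→P2; Plus→P3; Deluxe→P1.
Wexler's best replies: P1→Plus; P2→Deluxe; P3→Plus; P4→Deluxe; P5→Deluxe.
The unique mutual best reply is (P3, Plus), giving (18, 14).
Vantage's commitment gain: 19 − 18 = 1.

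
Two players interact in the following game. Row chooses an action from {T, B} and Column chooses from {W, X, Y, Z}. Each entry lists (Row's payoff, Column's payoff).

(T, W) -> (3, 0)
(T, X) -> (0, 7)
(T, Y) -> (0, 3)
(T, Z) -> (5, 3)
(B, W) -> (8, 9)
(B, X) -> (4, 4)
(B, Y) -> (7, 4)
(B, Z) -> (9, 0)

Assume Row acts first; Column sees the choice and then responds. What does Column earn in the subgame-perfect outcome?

9

Column best-responds to each possible Row move:
- T: Column compares 0, 7, 3, 3 and picks X; Row would get 0.
- B: Column compares 9, 4, 4, 0 and picks W; Row would get 8.
Among 0, 8, the best is 8 at B. Subgame-perfect outcome: (B, W) with payoffs (8, 9).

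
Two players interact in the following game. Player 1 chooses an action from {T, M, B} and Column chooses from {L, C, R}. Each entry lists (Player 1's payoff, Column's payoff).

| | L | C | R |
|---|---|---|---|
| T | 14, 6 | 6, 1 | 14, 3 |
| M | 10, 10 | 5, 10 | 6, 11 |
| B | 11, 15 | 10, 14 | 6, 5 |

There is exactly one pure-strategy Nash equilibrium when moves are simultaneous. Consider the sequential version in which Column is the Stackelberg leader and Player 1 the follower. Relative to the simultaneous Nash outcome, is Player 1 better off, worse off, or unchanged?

worse off

Solve by backward induction (Column leads).
- L → Player 1 plays T (best of 14, 10, 11); Column gets 6.
- C → Player 1 plays B (best of 6, 5, 10); Column gets 14.
- R → Player 1 plays T (best of 14, 6, 6); Column gets 3.
Maximizing over 6, 14, 3, Column chooses C. Subgame-perfect outcome: (B, C) with payoffs (10, 14).
Now find the simultaneous Nash equilibrium.
Player 1's best replies: L→T; C→B; R→T.
Column's best replies: T→L; M→R; B→L.
Only (T, L) has each player best-responding; Nash payoffs (14, 6).
Player 1 earns 10 sequentially versus 14 at the Nash outcome: worse off.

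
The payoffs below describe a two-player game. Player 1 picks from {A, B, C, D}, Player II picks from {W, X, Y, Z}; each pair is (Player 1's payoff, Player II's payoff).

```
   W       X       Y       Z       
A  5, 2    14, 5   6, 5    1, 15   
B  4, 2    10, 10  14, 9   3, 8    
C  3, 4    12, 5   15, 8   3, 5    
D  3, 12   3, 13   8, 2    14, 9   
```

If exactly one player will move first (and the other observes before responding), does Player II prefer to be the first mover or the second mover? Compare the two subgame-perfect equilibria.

If Player 1 leads: Player II's best replies are A→Z, B→X, C→Y, D→X; Player 1's induced payoffs 1, 10, 15, 3; outcome (C, Y), payoffs (15, 8).
If Player II leads: Player 1's best replies are W→A, X→A, Y→C, Z→D; Player II's induced payoffs 2, 5, 8, 9; outcome (D, Z), payoffs (14, 9).
Player II gets 9 moving first and 8 moving second, so Player II prefers to move first.

first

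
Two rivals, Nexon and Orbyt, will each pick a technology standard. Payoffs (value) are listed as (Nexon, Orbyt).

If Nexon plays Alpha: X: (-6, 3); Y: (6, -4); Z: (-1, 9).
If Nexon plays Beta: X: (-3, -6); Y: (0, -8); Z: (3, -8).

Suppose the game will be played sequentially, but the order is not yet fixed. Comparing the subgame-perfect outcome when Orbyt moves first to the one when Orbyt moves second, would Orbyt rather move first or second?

second

If Nexon leads: Orbyt's best replies are Alpha→Z, Beta→X; Nexon's induced payoffs -1, -3; outcome (Alpha, Z), payoffs (-1, 9).
If Orbyt leads: Nexon's best replies are X→Beta, Y→Alpha, Z→Beta; Orbyt's induced payoffs -6, -4, -8; outcome (Alpha, Y), payoffs (6, -4).
Orbyt gets -4 moving first and 9 moving second, so Orbyt prefers to move second.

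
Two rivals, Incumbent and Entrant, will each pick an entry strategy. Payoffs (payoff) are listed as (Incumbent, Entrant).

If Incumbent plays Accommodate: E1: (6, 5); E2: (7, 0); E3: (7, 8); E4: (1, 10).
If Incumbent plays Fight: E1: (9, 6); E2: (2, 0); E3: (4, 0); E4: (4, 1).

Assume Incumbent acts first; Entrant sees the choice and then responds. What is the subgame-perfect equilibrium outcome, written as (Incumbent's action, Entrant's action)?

Solve by backward induction (Incumbent leads).
- Accommodate: Entrant compares 5, 0, 8, 10 and picks E4; Incumbent would get 1.
- Fight: Entrant compares 6, 0, 0, 1 and picks E1; Incumbent would get 9.
Among 1, 9, the best is 9 at Fight. Subgame-perfect outcome: (Fight, E1) with payoffs (9, 6).

(Fight, E1)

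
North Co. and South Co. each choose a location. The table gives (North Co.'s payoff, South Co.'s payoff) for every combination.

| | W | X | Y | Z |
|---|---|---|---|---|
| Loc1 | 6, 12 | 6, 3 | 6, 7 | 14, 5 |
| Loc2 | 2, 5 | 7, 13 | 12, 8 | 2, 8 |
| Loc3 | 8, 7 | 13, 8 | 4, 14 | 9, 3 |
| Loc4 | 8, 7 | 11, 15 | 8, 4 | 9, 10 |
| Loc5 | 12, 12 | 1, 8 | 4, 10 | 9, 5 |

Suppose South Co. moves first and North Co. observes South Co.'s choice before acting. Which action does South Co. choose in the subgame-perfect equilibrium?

Work backward from North Co.'s decision.
- W → North Co. plays Loc5 (best of 6, 2, 8, 8, 12); South Co. gets 12.
- X → North Co. plays Loc3 (best of 6, 7, 13, 11, 1); South Co. gets 8.
- Y → North Co. plays Loc2 (best of 6, 12, 4, 8, 4); South Co. gets 8.
- Z → North Co. plays Loc1 (best of 14, 2, 9, 9, 9); South Co. gets 5.
Maximizing over 12, 8, 8, 5, South Co. chooses W. Subgame-perfect outcome: (Loc5, W) with payoffs (12, 12).

W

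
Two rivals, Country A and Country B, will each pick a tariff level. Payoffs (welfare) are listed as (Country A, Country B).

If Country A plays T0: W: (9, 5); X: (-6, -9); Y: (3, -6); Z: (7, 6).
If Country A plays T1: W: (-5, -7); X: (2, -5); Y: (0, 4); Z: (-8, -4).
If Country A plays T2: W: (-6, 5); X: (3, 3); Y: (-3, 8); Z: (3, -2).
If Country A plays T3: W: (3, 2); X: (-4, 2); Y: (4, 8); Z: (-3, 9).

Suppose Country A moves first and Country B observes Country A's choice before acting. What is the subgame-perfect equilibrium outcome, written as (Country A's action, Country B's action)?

Work backward from Country B's decision.
- T0 → Country B plays Z (best of 5, -9, -6, 6); Country A gets 7.
- T1 → Country B plays Y (best of -7, -5, 4, -4); Country A gets 0.
- T2 → Country B plays Y (best of 5, 3, 8, -2); Country A gets -3.
- T3 → Country B plays Z (best of 2, 2, 8, 9); Country A gets -3.
Among 7, 0, -3, -3, the best is 7 at T0. Subgame-perfect outcome: (T0, Z) with payoffs (7, 6).

(T0, Z)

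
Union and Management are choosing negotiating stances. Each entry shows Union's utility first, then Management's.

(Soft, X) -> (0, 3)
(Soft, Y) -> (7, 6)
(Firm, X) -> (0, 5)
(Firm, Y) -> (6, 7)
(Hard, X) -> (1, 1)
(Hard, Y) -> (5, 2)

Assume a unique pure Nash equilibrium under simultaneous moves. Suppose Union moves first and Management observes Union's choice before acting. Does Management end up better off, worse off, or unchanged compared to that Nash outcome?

unchanged

Work backward from Management's decision.
- Soft → Management plays Y (best of 3, 6); Union gets 7.
- Firm → Management plays Y (best of 5, 7); Union gets 6.
- Hard → Management plays Y (best of 1, 2); Union gets 5.
Among 7, 6, 5, the best is 7 at Soft. Subgame-perfect outcome: (Soft, Y) with payoffs (7, 6).
Under simultaneous play:
Union's best replies: X→Hard; Y→Soft.
Management's best replies: Soft→Y; Firm→Y; Hard→Y.
Only (Soft, Y) has each player best-responding; Nash payoffs (7, 6).
Management earns 6 sequentially versus 6 at the Nash outcome: unchanged.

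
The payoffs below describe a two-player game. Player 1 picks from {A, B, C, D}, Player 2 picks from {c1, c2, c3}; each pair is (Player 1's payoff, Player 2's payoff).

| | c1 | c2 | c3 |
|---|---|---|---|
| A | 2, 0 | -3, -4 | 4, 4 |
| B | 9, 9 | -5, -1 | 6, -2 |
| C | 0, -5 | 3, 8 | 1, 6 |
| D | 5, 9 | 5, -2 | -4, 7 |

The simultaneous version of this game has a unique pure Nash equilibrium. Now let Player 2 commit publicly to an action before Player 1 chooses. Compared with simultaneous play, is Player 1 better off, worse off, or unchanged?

Work backward from Player 1's decision.
- c1 → Player 1 plays B (best of 2, 9, 0, 5); Player 2 gets 9.
- c2 → Player 1 plays D (best of -3, -5, 3, 5); Player 2 gets -2.
- c3 → Player 1 plays B (best of 4, 6, 1, -4); Player 2 gets -2.
Maximizing over 9, -2, -2, Player 2 chooses c1. Subgame-perfect outcome: (B, c1) with payoffs (9, 9).
For the simultaneous game, intersect best replies.
Player 1's best replies: c1→B; c2→D; c3→B.
Player 2's best replies: A→c3; B→c1; C→c2; D→c1.
The unique mutual best reply is (B, c1), giving (9, 9).
Player 1 earns 9 sequentially versus 9 at the Nash outcome: unchanged.

unchanged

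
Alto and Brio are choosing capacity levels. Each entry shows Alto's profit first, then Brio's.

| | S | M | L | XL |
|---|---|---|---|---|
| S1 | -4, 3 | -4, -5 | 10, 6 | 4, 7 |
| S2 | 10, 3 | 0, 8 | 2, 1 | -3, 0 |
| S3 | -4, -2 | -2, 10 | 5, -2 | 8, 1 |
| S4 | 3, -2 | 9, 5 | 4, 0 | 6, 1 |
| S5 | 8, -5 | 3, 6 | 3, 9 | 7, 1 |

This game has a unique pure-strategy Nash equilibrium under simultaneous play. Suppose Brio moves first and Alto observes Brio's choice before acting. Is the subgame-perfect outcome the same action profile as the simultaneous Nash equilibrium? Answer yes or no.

no

Solve by backward induction (Brio leads).
- S: Alto compares -4, 10, -4, 3, 8 and picks S2; Brio would get 3.
- M: Alto compares -4, 0, -2, 9, 3 and picks S4; Brio would get 5.
- L: Alto compares 10, 2, 5, 4, 3 and picks S1; Brio would get 6.
- XL: Alto compares 4, -3, 8, 6, 7 and picks S3; Brio would get 1.
Maximizing over 3, 5, 6, 1, Brio chooses L. Subgame-perfect outcome: (S1, L) with payoffs (10, 6).
For the simultaneous game, intersect best replies.
Alto's best replies: S→S2; M→S4; L→S1; XL→S3.
Brio's best replies: S1→XL; S2→M; S3→M; S4→M; S5→L.
The unique mutual best reply is (S4, M), giving (9, 5).
Sequential outcome (S1, L) differs from the Nash profile (S4, M).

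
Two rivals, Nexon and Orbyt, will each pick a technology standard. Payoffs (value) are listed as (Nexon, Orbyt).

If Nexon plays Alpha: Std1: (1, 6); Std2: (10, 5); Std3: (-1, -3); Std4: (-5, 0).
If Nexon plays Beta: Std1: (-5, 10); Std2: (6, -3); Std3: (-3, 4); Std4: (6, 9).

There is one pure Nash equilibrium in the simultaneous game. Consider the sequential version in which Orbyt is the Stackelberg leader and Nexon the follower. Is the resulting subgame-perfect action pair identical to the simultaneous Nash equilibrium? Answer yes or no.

Work backward from Nexon's decision.
- Std1 → Nexon plays Alpha (best of 1, -5); Orbyt gets 6.
- Std2 → Nexon plays Alpha (best of 10, 6); Orbyt gets 5.
- Std3 → Nexon plays Alpha (best of -1, -3); Orbyt gets -3.
- Std4 → Nexon plays Beta (best of -5, 6); Orbyt gets 9.
Among 6, 5, -3, 9, the best is 9 at Std4. Subgame-perfect outcome: (Beta, Std4) with payoffs (6, 9).
Now find the simultaneous Nash equilibrium.
Nexon's best replies: Std1→Alpha; Std2→Alpha; Std3→Alpha; Std4→Beta.
Orbyt's best replies: Alpha→Std1; Beta→Std1.
The unique mutual best reply is (Alpha, Std1), giving (1, 6).
Sequential outcome (Beta, Std4) differs from the Nash profile (Alpha, Std1).

no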